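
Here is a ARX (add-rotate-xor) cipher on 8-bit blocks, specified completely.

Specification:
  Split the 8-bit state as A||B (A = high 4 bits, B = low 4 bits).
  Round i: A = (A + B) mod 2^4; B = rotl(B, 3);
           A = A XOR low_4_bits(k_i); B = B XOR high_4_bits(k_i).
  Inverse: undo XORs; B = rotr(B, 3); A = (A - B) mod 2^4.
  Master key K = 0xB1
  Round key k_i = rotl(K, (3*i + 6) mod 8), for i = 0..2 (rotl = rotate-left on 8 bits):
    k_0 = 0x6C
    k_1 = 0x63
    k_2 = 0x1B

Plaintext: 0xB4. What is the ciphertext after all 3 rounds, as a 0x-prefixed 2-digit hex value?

0x33

s_0 = plaintext = 0xB4
s_1 = Round(s_0, k_0) = 0x34
s_2 = Round(s_1, k_1) = 0x44
s_3 = Round(s_2, k_2) = 0x33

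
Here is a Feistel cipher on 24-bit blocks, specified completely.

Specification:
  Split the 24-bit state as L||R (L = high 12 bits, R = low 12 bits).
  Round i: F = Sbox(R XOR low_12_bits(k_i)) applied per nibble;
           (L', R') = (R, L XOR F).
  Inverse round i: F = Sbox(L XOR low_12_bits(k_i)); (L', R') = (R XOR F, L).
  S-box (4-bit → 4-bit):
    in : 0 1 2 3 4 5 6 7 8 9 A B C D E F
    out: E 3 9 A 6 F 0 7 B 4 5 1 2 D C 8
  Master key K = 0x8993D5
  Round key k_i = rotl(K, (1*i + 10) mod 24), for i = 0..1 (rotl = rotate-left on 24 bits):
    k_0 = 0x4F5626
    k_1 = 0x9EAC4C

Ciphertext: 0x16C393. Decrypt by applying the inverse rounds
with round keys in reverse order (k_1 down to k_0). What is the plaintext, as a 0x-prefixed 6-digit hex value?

0xAFDE0D

s_0 = ciphertext = 0x16C393
s_1 = InvRound(s_0, k_1) = 0xE0D16C
s_2 = InvRound(s_1, k_0) = 0xAFDE0D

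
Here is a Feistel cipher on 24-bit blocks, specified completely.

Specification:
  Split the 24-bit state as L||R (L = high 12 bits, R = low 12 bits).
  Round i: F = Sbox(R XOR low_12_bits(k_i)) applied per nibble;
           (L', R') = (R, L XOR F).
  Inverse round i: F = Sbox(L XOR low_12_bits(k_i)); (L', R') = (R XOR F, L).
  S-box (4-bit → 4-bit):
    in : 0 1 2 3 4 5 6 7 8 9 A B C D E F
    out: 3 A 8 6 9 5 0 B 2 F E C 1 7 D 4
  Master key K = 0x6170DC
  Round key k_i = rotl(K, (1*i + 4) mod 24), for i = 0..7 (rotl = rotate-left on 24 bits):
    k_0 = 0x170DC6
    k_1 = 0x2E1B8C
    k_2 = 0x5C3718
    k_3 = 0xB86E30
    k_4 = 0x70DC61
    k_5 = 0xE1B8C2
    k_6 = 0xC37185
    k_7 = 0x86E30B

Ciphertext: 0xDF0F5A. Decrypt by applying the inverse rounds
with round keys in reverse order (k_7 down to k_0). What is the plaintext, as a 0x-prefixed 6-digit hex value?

0x1A8C0F

s_0 = ciphertext = 0xDF0F5A
s_1 = InvRound(s_0, k_7) = 0x216DF0
s_2 = InvRound(s_1, k_6) = 0xB06216
s_3 = InvRound(s_2, k_5) = 0x40FB06
s_4 = InvRound(s_3, k_4) = 0x90B40F
s_5 = InvRound(s_4, k_3) = 0xF6390B
s_6 = InvRound(s_5, k_2) = 0xBB7F63
s_7 = InvRound(s_6, k_1) = 0xC0FBB7
s_8 = InvRound(s_7, k_0) = 0x1A8C0F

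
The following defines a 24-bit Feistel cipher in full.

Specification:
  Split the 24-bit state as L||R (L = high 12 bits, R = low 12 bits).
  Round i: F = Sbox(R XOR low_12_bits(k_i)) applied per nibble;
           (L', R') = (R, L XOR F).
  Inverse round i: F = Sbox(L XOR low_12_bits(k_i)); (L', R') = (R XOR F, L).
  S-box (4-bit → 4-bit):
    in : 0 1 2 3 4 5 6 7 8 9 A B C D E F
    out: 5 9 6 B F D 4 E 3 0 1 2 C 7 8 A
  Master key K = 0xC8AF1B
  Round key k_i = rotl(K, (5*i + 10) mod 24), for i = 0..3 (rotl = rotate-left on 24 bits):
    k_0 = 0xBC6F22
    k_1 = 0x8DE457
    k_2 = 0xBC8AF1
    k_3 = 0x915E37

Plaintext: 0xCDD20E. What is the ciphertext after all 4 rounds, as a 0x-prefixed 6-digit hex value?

0xD533C5

s_0 = plaintext = 0xCDD20E
s_1 = Round(s_0, k_0) = 0x20EBB1
s_2 = Round(s_1, k_1) = 0xBB188A
s_3 = Round(s_2, k_2) = 0x88AD53
s_4 = Round(s_3, k_3) = 0xD533C5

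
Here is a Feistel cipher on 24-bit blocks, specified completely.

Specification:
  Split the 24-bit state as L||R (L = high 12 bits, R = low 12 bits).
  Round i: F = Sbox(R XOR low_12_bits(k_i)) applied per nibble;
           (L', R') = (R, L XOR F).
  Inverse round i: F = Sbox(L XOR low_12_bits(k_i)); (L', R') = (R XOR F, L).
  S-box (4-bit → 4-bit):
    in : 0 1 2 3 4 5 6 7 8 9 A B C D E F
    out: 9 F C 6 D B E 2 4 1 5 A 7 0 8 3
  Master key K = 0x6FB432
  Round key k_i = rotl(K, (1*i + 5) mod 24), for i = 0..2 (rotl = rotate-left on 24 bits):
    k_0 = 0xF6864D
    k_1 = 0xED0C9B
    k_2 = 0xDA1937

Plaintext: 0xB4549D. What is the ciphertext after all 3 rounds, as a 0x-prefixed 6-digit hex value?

0xE9F518

s_0 = plaintext = 0xB4549D
s_1 = Round(s_0, k_0) = 0x49D74C
s_2 = Round(s_1, k_1) = 0x74CE9F
s_3 = Round(s_2, k_2) = 0xE9F518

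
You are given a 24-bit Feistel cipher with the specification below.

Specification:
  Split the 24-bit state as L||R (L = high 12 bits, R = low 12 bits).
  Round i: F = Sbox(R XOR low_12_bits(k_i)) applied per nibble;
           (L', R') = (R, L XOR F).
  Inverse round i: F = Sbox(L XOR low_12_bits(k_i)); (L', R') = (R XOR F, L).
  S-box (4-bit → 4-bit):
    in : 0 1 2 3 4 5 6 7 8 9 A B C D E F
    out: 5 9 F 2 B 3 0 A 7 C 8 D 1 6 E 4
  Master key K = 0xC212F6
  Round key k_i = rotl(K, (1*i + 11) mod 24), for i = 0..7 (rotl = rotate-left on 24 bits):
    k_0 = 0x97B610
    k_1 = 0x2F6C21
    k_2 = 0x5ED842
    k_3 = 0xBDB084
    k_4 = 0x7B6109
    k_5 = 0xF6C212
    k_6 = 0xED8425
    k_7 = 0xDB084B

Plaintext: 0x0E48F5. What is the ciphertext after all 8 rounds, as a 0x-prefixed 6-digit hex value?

0x9636E6

s_0 = plaintext = 0x0E48F5
s_1 = Round(s_0, k_0) = 0x8F5E07
s_2 = Round(s_1, k_1) = 0xE07705
s_3 = Round(s_2, k_2) = 0x705ABD
s_4 = Round(s_3, k_3) = 0xABDF29
s_5 = Round(s_4, k_4) = 0xF29448
s_6 = Round(s_5, k_5) = 0x448F11
s_7 = Round(s_6, k_6) = 0xF11963
s_8 = Round(s_7, k_7) = 0x9636E6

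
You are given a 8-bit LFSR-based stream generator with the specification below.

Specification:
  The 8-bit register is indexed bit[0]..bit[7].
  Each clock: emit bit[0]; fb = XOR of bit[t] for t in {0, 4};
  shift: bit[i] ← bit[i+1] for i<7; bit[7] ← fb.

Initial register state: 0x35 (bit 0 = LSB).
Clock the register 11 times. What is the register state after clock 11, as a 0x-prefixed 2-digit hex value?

0x6A

reg_0 = 0x35
clock 1: out=1, reg = 0x1A
clock 2: out=0, reg = 0x8D
clock 3: out=1, reg = 0xC6
clock 4: out=0, reg = 0x63
clock 5: out=1, reg = 0xB1
clock 6: out=1, reg = 0x58
clock 7: out=0, reg = 0xAC
clock 8: out=0, reg = 0x56
clock 9: out=0, reg = 0xAB
clock 10: out=1, reg = 0xD5
clock 11: out=1, reg = 0x6A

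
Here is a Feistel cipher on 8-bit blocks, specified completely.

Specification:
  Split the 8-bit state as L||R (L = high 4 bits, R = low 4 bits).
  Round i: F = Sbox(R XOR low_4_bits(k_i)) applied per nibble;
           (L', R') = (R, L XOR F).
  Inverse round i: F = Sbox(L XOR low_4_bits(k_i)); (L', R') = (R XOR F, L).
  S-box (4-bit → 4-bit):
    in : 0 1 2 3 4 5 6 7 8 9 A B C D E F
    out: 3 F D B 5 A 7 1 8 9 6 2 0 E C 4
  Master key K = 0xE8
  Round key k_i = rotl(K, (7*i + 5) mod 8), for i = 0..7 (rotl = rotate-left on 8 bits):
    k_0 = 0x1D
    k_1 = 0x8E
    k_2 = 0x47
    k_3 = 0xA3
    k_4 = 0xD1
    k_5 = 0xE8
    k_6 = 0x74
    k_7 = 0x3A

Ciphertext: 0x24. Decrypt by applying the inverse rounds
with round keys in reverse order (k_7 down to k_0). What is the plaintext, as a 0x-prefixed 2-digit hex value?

s_0 = ciphertext = 0x24
s_1 = InvRound(s_0, k_7) = 0xC2
s_2 = InvRound(s_1, k_6) = 0xAC
s_3 = InvRound(s_2, k_5) = 0x1A
s_4 = InvRound(s_3, k_4) = 0x91
s_5 = InvRound(s_4, k_3) = 0x79
s_6 = InvRound(s_5, k_2) = 0xA7
s_7 = InvRound(s_6, k_1) = 0x2A
s_8 = InvRound(s_7, k_0) = 0xE2

0xE2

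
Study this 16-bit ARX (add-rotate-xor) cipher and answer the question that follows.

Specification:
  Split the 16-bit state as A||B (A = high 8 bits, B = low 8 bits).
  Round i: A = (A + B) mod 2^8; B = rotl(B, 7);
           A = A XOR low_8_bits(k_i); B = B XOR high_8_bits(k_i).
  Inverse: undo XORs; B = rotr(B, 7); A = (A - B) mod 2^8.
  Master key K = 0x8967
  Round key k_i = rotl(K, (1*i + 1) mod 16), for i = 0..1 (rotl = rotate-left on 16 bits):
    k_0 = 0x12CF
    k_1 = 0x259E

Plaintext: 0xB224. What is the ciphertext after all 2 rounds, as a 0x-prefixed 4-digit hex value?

0x8725

s_0 = plaintext = 0xB224
s_1 = Round(s_0, k_0) = 0x1900
s_2 = Round(s_1, k_1) = 0x8725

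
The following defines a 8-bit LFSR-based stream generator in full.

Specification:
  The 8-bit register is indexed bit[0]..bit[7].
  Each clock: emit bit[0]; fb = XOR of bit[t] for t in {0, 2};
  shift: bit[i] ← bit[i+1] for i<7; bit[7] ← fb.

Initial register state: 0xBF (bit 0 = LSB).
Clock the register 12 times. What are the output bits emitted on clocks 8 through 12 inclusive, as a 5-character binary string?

10000

reg_0 = 0xBF
clock 1: out=1, reg = 0x5F
clock 2: out=1, reg = 0x2F
clock 3: out=1, reg = 0x17
clock 4: out=1, reg = 0x0B
clock 5: out=1, reg = 0x85
clock 6: out=1, reg = 0x42
clock 7: out=0, reg = 0x21
clock 8: out=1, reg = 0x90
clock 9: out=0, reg = 0x48
clock 10: out=0, reg = 0x24
clock 11: out=0, reg = 0x92
clock 12: out=0, reg = 0x49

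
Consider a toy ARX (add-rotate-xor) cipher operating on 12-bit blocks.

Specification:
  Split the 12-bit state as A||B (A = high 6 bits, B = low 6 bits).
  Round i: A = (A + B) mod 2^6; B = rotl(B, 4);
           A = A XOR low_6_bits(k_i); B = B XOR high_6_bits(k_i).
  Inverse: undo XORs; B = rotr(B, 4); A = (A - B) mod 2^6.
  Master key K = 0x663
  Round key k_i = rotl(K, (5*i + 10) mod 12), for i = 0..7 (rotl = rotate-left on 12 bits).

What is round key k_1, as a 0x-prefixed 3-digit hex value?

0x31B

K = 0x663
k_0 = rotl(K, (5*0+10) mod 12) = rotl(K, 10) = 0xD98
k_1 = rotl(K, (5*1+10) mod 12) = rotl(K, 3) = 0x31B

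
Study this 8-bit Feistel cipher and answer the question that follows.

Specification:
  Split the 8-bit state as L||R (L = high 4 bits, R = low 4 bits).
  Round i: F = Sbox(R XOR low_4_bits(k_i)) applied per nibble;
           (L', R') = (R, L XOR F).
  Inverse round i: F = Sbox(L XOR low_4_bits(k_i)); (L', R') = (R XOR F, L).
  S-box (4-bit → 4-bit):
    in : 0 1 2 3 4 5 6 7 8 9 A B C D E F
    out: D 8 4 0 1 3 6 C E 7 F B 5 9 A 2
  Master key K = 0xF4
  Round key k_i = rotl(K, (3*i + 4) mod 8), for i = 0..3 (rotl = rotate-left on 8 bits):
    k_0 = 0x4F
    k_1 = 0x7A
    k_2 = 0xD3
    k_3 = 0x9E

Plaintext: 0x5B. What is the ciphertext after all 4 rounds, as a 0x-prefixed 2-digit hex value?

0x0B

s_0 = plaintext = 0x5B
s_1 = Round(s_0, k_0) = 0xB4
s_2 = Round(s_1, k_1) = 0x41
s_3 = Round(s_2, k_2) = 0x10
s_4 = Round(s_3, k_3) = 0x0B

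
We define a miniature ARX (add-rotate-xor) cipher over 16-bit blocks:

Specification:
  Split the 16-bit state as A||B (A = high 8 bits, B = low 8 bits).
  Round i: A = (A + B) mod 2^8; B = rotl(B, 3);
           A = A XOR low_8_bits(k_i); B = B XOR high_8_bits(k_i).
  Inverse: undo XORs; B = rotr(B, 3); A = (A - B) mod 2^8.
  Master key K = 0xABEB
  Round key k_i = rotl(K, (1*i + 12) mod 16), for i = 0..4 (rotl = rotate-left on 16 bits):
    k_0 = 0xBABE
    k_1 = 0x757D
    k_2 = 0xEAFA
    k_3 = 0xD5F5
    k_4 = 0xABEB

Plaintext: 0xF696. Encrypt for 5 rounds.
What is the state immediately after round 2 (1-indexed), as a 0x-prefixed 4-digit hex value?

s_0 = plaintext = 0xF696
s_1 = Round(s_0, k_0) = 0x320E
s_2 = Round(s_1, k_1) = 0x3D05
s_3 = Round(s_2, k_2) = 0xB8C2
s_4 = Round(s_3, k_3) = 0x8FC3
s_5 = Round(s_4, k_4) = 0xB9B5

0x3D05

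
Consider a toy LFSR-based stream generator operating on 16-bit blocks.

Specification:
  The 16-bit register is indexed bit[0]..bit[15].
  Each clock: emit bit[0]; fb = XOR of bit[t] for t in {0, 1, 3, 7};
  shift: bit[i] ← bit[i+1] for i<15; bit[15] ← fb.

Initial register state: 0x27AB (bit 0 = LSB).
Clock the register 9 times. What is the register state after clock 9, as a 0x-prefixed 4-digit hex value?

0x6213

reg_0 = 0x27AB
clock 1: out=1, reg = 0x13D5
clock 2: out=1, reg = 0x09EA
clock 3: out=0, reg = 0x84F5
clock 4: out=1, reg = 0x427A
clock 5: out=0, reg = 0x213D
clock 6: out=1, reg = 0x109E
clock 7: out=0, reg = 0x884F
clock 8: out=1, reg = 0xC427
clock 9: out=1, reg = 0x6213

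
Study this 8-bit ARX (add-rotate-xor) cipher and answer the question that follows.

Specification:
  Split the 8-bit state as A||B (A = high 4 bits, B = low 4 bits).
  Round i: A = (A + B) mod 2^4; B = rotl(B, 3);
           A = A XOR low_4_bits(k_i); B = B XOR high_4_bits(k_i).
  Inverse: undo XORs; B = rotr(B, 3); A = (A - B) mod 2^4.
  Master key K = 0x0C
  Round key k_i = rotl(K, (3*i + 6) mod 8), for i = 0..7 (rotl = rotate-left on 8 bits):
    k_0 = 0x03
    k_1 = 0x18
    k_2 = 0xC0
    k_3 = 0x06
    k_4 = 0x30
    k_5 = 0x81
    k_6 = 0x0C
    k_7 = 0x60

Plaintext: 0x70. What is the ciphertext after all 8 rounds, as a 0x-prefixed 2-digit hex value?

s_0 = plaintext = 0x70
s_1 = Round(s_0, k_0) = 0x40
s_2 = Round(s_1, k_1) = 0xC1
s_3 = Round(s_2, k_2) = 0xD4
s_4 = Round(s_3, k_3) = 0x72
s_5 = Round(s_4, k_4) = 0x92
s_6 = Round(s_5, k_5) = 0xA9
s_7 = Round(s_6, k_6) = 0xFC
s_8 = Round(s_7, k_7) = 0xB0

0xB0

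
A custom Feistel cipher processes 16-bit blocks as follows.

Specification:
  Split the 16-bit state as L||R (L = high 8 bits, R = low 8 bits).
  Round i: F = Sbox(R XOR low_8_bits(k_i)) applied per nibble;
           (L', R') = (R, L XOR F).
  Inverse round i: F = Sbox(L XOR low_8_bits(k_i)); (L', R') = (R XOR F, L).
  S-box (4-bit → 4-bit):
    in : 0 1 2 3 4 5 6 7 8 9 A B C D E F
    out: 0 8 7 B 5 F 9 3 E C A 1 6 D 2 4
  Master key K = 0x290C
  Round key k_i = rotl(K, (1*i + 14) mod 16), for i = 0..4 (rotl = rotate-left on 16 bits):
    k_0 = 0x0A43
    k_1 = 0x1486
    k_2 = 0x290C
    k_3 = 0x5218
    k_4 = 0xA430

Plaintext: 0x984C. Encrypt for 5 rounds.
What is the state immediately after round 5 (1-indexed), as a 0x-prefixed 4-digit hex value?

s_0 = plaintext = 0x984C
s_1 = Round(s_0, k_0) = 0x4C9C
s_2 = Round(s_1, k_1) = 0x9CC6
s_3 = Round(s_2, k_2) = 0xC6F6
s_4 = Round(s_3, k_3) = 0xF6E4
s_5 = Round(s_4, k_4) = 0xE423

0xE423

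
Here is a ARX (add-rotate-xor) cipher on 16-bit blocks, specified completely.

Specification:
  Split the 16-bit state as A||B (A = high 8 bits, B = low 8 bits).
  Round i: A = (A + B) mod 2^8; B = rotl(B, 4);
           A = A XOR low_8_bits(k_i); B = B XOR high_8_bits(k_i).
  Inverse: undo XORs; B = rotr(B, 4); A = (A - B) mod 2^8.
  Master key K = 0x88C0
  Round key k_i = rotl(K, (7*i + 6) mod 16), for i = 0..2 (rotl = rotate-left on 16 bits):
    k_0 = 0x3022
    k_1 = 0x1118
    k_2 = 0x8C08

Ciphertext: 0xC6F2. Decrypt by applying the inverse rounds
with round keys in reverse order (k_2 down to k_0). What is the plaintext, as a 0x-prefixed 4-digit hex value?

0xBDF5

s_0 = ciphertext = 0xC6F2
s_1 = InvRound(s_0, k_2) = 0xE7E7
s_2 = InvRound(s_1, k_1) = 0x906F
s_3 = InvRound(s_2, k_0) = 0xBDF5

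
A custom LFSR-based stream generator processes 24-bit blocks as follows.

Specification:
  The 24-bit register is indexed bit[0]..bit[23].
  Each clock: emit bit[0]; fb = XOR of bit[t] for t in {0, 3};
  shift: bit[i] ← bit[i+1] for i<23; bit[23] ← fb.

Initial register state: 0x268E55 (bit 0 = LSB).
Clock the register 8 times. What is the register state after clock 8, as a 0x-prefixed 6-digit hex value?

0x9F268E

reg_0 = 0x268E55
clock 1: out=1, reg = 0x93472A
clock 2: out=0, reg = 0xC9A395
clock 3: out=1, reg = 0xE4D1CA
clock 4: out=0, reg = 0xF268E5
clock 5: out=1, reg = 0xF93472
clock 6: out=0, reg = 0x7C9A39
clock 7: out=1, reg = 0x3E4D1C
clock 8: out=0, reg = 0x9F268E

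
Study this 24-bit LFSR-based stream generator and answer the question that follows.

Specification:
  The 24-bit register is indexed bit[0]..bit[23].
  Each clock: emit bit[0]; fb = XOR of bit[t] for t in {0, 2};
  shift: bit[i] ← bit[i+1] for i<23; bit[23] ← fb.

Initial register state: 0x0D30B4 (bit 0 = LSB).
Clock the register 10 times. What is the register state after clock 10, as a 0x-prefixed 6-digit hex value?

0x26434C

reg_0 = 0x0D30B4
clock 1: out=0, reg = 0x86985A
clock 2: out=0, reg = 0x434C2D
clock 3: out=1, reg = 0x21A616
clock 4: out=0, reg = 0x90D30B
clock 5: out=1, reg = 0xC86985
clock 6: out=1, reg = 0x6434C2
clock 7: out=0, reg = 0x321A61
clock 8: out=1, reg = 0x990D30
clock 9: out=0, reg = 0x4C8698
clock 10: out=0, reg = 0x26434C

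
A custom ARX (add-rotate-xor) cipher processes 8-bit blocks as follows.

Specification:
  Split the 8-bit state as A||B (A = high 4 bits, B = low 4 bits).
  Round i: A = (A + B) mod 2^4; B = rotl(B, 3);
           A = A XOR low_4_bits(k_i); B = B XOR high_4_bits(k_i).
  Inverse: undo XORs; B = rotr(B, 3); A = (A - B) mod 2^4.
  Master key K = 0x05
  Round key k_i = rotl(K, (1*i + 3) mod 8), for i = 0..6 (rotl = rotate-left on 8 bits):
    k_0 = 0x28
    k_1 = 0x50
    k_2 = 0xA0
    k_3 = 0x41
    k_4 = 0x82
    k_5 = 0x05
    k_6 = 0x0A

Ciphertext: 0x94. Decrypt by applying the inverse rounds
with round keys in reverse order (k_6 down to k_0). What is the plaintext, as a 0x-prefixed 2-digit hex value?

s_0 = ciphertext = 0x94
s_1 = InvRound(s_0, k_6) = 0xB8
s_2 = InvRound(s_1, k_5) = 0xD1
s_3 = InvRound(s_2, k_4) = 0xC3
s_4 = InvRound(s_3, k_3) = 0xFE
s_5 = InvRound(s_4, k_2) = 0x78
s_6 = InvRound(s_5, k_1) = 0xCB
s_7 = InvRound(s_6, k_0) = 0x13

0x13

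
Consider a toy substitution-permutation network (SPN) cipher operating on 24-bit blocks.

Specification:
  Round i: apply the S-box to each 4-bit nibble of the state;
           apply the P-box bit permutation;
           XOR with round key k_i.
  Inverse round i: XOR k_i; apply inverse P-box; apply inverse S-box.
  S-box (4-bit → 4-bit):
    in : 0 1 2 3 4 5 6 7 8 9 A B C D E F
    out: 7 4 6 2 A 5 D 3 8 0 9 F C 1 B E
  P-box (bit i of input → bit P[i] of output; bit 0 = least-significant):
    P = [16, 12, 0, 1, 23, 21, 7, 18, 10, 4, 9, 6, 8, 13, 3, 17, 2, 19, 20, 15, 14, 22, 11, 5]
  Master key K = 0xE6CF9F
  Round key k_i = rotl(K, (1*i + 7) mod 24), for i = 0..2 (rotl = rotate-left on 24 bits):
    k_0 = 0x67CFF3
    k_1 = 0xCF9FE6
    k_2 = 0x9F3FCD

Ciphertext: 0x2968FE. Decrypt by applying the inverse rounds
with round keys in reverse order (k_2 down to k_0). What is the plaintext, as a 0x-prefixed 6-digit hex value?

s_0 = ciphertext = 0x2968FE
s_1 = InvRound(s_0, k_2) = 0xA1A0EF
s_2 = InvRound(s_1, k_1) = 0x23B542
s_3 = InvRound(s_2, k_0) = 0xB932C2

0xB932C2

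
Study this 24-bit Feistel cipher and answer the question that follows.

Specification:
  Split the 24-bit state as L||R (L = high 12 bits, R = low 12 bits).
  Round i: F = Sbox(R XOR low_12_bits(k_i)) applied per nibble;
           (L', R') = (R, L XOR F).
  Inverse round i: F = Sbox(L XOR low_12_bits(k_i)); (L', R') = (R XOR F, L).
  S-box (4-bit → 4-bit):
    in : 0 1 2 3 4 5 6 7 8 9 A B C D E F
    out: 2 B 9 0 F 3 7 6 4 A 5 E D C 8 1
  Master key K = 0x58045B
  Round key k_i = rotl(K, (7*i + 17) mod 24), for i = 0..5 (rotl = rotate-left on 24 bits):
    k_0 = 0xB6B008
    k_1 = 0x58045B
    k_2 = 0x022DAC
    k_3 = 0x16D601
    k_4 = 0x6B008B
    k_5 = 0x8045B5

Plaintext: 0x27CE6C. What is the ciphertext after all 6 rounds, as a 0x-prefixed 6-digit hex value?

s_0 = plaintext = 0x27CE6C
s_1 = Round(s_0, k_0) = 0xE6CA03
s_2 = Round(s_1, k_1) = 0xA03658
s_3 = Round(s_2, k_2) = 0x65841C
s_4 = Round(s_3, k_3) = 0x41CFE4
s_5 = Round(s_4, k_4) = 0xFE456D
s_6 = Round(s_5, k_5) = 0x56DD20

0x56DD20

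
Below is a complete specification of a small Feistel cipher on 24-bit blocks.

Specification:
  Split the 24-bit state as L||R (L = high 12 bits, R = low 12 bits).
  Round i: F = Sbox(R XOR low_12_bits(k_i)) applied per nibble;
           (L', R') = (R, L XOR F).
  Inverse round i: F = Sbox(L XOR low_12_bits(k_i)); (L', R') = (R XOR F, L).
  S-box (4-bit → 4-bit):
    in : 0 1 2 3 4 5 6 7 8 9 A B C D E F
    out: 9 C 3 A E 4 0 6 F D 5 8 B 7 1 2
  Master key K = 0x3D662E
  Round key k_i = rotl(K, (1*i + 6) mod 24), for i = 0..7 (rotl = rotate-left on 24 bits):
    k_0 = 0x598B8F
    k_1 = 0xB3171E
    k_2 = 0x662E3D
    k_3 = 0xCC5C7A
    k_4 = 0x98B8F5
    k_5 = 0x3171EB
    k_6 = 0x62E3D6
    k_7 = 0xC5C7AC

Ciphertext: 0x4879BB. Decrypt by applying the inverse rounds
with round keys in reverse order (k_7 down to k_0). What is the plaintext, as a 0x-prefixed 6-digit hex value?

s_0 = ciphertext = 0x4879BB
s_1 = InvRound(s_0, k_7) = 0x383487
s_2 = InvRound(s_1, k_6) = 0xDC3383
s_3 = InvRound(s_2, k_5) = 0x8BCDC3
s_4 = InvRound(s_3, k_4) = 0x42E8BC
s_5 = InvRound(s_4, k_3) = 0x7F242E
s_6 = InvRound(s_5, k_2) = 0x99C7F2
s_7 = InvRound(s_6, k_1) = 0x60199C
s_8 = InvRound(s_7, k_0) = 0xE6D601

0xE6D601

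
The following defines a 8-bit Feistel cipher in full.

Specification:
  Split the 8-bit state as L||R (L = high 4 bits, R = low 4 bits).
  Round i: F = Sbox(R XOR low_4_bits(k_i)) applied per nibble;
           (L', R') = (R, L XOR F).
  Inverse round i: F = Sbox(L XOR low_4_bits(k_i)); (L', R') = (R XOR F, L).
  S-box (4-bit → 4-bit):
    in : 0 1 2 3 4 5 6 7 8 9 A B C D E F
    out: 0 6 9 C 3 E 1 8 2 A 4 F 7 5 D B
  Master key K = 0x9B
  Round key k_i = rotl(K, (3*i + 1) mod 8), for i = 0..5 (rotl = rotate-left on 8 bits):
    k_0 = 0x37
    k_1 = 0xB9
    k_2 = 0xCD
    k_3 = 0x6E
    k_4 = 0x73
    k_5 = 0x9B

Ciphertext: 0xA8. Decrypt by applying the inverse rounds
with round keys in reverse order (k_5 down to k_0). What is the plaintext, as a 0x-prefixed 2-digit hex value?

s_0 = ciphertext = 0xA8
s_1 = InvRound(s_0, k_5) = 0xEA
s_2 = InvRound(s_1, k_4) = 0xFE
s_3 = InvRound(s_2, k_3) = 0x8F
s_4 = InvRound(s_3, k_2) = 0x18
s_5 = InvRound(s_4, k_1) = 0xA1
s_6 = InvRound(s_5, k_0) = 0x4A

0x4A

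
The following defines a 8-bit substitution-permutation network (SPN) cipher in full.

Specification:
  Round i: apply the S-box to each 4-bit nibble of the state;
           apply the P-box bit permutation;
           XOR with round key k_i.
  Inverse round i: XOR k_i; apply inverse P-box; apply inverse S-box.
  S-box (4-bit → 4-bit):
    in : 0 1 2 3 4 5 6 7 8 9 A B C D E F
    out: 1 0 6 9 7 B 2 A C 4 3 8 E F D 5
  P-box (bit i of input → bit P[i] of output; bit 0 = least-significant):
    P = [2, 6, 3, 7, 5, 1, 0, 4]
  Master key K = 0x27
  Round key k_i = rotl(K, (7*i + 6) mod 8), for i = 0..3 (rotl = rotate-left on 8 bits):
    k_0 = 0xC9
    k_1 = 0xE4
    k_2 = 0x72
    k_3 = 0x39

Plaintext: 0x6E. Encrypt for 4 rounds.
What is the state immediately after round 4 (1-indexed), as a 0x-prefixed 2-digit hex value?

s_0 = plaintext = 0x6E
s_1 = Round(s_0, k_0) = 0x47
s_2 = Round(s_1, k_1) = 0x07
s_3 = Round(s_2, k_2) = 0x92
s_4 = Round(s_3, k_3) = 0x70

0x70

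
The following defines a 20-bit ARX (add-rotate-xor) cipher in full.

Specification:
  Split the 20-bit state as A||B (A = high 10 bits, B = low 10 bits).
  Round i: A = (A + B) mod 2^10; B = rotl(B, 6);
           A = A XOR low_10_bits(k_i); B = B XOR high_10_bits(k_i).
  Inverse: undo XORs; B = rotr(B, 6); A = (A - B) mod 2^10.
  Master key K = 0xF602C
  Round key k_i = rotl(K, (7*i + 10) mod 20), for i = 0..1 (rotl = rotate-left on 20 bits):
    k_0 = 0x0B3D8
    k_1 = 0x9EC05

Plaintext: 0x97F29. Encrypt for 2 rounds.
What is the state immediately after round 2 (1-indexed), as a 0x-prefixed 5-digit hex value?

s_0 = plaintext = 0x97F29
s_1 = Round(s_0, k_0) = 0x9425E
s_2 = Round(s_1, k_1) = 0x2ADDE

0x2ADDE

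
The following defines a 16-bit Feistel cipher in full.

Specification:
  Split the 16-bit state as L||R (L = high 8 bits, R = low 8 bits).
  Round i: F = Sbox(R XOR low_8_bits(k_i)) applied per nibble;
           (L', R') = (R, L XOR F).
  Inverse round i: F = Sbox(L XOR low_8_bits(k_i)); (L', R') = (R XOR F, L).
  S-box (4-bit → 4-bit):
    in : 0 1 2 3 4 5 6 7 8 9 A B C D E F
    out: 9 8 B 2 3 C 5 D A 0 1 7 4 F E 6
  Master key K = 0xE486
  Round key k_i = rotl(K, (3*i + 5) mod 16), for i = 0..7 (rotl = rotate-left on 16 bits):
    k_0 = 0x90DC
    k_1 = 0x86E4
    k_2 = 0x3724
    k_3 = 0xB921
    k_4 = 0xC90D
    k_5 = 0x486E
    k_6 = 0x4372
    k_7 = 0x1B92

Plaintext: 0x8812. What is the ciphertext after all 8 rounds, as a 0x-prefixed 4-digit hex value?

0xBFBC

s_0 = plaintext = 0x8812
s_1 = Round(s_0, k_0) = 0x12C6
s_2 = Round(s_1, k_1) = 0xC6A9
s_3 = Round(s_2, k_2) = 0xA969
s_4 = Round(s_3, k_3) = 0x6993
s_5 = Round(s_4, k_4) = 0x9367
s_6 = Round(s_5, k_5) = 0x6703
s_7 = Round(s_6, k_6) = 0x03BF
s_8 = Round(s_7, k_7) = 0xBFBC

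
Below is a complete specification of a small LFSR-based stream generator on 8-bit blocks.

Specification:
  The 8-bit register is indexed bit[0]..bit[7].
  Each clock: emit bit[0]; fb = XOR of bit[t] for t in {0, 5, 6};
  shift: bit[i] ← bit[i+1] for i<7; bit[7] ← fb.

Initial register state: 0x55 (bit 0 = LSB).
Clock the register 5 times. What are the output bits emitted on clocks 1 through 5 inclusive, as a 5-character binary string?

reg_0 = 0x55
clock 1: out=1, reg = 0x2A
clock 2: out=0, reg = 0x95
clock 3: out=1, reg = 0xCA
clock 4: out=0, reg = 0xE5
clock 5: out=1, reg = 0xF2

10101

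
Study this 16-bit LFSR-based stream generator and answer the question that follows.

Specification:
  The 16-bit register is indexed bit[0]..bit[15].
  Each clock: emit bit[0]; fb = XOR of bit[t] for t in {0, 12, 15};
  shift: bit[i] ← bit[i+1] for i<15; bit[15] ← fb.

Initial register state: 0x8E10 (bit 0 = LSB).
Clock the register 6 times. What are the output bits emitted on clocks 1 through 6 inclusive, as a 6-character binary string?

000010

reg_0 = 0x8E10
clock 1: out=0, reg = 0xC708
clock 2: out=0, reg = 0xE384
clock 3: out=0, reg = 0xF1C2
clock 4: out=0, reg = 0x78E1
clock 5: out=1, reg = 0x3C70
clock 6: out=0, reg = 0x9E38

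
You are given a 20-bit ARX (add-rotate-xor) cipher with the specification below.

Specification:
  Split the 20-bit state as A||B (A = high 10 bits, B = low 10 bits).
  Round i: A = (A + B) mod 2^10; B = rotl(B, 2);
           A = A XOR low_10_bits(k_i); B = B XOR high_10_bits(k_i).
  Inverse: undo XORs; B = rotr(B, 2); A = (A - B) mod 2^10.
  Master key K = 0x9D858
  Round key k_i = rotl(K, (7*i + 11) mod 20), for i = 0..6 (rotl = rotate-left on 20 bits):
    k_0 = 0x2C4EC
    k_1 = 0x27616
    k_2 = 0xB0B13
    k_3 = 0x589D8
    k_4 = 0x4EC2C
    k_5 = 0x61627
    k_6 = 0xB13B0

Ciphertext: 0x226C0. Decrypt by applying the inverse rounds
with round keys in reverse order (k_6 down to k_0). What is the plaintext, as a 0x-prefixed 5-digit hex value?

s_0 = ciphertext = 0x226C0
s_1 = InvRound(s_0, k_6) = 0xCE001
s_2 = InvRound(s_1, k_5) = 0x2F861
s_3 = InvRound(s_2, k_4) = 0x8F256
s_4 = InvRound(s_3, k_3) = 0xC5CCD
s_5 = InvRound(s_4, k_2) = 0x20783
s_6 = InvRound(s_5, k_1) = 0xF42C7
s_7 = InvRound(s_6, k_0) = 0x27E9D

0x27E9D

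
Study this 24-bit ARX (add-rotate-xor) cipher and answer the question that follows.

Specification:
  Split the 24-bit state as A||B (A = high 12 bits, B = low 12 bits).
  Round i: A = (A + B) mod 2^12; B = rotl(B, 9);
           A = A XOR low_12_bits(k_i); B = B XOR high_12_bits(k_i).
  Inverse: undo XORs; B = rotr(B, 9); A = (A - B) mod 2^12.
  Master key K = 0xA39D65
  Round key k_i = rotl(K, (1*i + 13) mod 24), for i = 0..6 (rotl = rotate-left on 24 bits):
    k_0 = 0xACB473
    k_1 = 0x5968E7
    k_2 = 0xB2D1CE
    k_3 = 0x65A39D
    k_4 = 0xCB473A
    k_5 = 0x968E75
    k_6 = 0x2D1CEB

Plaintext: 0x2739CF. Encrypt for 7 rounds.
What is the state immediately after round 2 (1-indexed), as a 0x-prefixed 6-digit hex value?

s_0 = plaintext = 0x2739CF
s_1 = Round(s_0, k_0) = 0x8315F2
s_2 = Round(s_1, k_1) = 0x6C4128
s_3 = Round(s_2, k_2) = 0x622B08
s_4 = Round(s_3, k_3) = 0x2B773B
s_5 = Round(s_4, k_4) = 0xEC8A53
s_6 = Round(s_5, k_5) = 0x76EE22
s_7 = Round(s_6, k_6) = 0x97B715

0x6C4128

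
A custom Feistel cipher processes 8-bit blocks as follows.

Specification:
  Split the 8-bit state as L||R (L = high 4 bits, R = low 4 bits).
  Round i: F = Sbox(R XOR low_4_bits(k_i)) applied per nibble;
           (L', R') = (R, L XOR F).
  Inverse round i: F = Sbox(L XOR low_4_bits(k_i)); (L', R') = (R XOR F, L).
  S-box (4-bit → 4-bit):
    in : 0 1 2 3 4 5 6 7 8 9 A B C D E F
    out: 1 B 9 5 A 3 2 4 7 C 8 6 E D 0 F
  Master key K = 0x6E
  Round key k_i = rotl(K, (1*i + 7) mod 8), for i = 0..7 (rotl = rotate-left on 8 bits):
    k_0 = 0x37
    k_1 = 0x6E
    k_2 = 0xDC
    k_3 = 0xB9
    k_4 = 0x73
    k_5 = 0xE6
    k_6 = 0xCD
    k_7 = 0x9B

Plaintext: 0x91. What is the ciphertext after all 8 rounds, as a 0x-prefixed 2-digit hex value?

s_0 = plaintext = 0x91
s_1 = Round(s_0, k_0) = 0x1B
s_2 = Round(s_1, k_1) = 0xB2
s_3 = Round(s_2, k_2) = 0x2B
s_4 = Round(s_3, k_3) = 0xBB
s_5 = Round(s_4, k_4) = 0xBC
s_6 = Round(s_5, k_5) = 0xC3
s_7 = Round(s_6, k_6) = 0x3C
s_8 = Round(s_7, k_7) = 0xC7

0xC7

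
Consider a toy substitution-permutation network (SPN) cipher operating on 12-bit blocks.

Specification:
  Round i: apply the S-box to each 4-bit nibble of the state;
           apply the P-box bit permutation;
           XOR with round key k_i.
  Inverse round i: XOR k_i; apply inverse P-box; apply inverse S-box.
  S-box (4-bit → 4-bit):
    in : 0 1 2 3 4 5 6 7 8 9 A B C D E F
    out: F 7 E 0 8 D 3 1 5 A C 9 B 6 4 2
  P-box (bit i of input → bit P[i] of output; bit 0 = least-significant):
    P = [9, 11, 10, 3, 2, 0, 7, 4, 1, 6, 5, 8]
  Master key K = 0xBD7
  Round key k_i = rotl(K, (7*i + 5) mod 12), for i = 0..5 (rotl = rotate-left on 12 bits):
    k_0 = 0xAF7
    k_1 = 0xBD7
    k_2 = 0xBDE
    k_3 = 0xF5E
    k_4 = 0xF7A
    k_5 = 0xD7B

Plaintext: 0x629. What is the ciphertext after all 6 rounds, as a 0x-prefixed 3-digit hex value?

0x970

s_0 = plaintext = 0x629
s_1 = Round(s_0, k_0) = 0x22C
s_2 = Round(s_1, k_1) = 0x02E
s_3 = Round(s_2, k_2) = 0xE2D
s_4 = Round(s_3, k_3) = 0x3EF
s_5 = Round(s_4, k_4) = 0x7FA
s_6 = Round(s_5, k_5) = 0x970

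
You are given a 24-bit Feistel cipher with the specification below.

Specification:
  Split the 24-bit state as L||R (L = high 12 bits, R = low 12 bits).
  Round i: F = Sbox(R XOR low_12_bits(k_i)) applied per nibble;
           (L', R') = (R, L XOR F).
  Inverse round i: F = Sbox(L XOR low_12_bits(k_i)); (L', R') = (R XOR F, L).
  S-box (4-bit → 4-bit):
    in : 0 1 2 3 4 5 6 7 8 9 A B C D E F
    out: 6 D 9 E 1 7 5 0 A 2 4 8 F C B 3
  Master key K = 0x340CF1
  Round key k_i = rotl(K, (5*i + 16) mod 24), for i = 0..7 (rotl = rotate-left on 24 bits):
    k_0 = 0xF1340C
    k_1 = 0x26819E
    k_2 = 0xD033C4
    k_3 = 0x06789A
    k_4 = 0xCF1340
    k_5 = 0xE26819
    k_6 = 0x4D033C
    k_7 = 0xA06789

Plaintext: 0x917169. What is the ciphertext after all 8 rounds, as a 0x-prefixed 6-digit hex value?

0x9BE33C

s_0 = plaintext = 0x917169
s_1 = Round(s_0, k_0) = 0x169E40
s_2 = Round(s_1, k_1) = 0xE402A2
s_3 = Round(s_2, k_2) = 0x2A2315
s_4 = Round(s_3, k_3) = 0x315A01
s_5 = Round(s_4, k_4) = 0xA01108
s_6 = Round(s_5, k_5) = 0x1088DC
s_7 = Round(s_6, k_6) = 0x8DC9BE
s_8 = Round(s_7, k_7) = 0x9BE33C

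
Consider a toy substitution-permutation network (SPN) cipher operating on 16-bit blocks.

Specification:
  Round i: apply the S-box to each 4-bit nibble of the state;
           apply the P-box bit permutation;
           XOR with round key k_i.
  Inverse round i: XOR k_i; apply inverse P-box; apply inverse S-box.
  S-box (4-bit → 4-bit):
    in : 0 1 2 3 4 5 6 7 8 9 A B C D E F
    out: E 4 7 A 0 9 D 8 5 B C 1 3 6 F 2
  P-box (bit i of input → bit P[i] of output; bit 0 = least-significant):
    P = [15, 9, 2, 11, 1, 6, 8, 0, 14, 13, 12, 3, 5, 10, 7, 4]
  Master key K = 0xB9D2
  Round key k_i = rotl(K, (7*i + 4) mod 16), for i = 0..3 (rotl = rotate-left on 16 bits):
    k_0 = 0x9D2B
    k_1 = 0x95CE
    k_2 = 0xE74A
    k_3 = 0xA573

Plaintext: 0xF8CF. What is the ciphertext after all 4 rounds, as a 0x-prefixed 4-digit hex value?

s_0 = plaintext = 0xF8CF
s_1 = Round(s_0, k_0) = 0xCB69
s_2 = Round(s_1, k_1) = 0x5AED
s_3 = Round(s_2, k_2) = 0xF435
s_4 = Round(s_3, k_3) = 0x2932

0x2932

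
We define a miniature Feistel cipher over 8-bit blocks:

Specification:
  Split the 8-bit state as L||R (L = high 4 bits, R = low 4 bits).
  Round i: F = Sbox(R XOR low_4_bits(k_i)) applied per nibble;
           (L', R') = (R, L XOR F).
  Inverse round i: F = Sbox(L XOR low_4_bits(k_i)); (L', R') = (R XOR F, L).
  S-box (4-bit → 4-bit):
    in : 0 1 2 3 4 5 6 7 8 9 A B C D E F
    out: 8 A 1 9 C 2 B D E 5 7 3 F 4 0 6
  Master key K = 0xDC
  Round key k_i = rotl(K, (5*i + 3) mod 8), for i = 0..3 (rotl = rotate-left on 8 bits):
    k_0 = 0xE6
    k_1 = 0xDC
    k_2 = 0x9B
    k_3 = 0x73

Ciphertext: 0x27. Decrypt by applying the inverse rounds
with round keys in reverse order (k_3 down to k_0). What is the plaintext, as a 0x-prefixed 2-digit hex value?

0xCF

s_0 = ciphertext = 0x27
s_1 = InvRound(s_0, k_3) = 0xD2
s_2 = InvRound(s_1, k_2) = 0x9D
s_3 = InvRound(s_2, k_1) = 0xF9
s_4 = InvRound(s_3, k_0) = 0xCF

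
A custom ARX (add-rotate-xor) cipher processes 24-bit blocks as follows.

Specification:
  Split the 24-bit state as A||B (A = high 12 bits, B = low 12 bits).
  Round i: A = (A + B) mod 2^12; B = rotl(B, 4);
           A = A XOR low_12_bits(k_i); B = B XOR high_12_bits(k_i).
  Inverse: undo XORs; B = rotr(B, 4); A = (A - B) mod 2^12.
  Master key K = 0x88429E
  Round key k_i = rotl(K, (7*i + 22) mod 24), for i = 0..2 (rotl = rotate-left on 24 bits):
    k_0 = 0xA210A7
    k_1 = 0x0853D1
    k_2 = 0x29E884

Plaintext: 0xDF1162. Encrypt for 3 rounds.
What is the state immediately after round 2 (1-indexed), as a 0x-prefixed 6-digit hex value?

s_0 = plaintext = 0xDF1162
s_1 = Round(s_0, k_0) = 0xFF4C00
s_2 = Round(s_1, k_1) = 0x825089
s_3 = Round(s_2, k_2) = 0x02AA0E

0x825089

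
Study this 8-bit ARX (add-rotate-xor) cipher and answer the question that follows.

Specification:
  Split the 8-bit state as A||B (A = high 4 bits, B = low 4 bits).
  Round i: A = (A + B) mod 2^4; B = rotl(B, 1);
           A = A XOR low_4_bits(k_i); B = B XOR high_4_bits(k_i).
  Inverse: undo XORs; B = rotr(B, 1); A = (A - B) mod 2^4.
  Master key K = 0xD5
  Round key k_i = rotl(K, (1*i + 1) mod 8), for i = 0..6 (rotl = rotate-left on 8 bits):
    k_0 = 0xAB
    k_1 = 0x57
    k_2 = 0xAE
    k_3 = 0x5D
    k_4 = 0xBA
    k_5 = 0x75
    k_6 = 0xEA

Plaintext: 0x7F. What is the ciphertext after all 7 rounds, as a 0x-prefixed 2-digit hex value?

0x31

s_0 = plaintext = 0x7F
s_1 = Round(s_0, k_0) = 0xD5
s_2 = Round(s_1, k_1) = 0x5F
s_3 = Round(s_2, k_2) = 0xA5
s_4 = Round(s_3, k_3) = 0x2F
s_5 = Round(s_4, k_4) = 0xB4
s_6 = Round(s_5, k_5) = 0xAF
s_7 = Round(s_6, k_6) = 0x31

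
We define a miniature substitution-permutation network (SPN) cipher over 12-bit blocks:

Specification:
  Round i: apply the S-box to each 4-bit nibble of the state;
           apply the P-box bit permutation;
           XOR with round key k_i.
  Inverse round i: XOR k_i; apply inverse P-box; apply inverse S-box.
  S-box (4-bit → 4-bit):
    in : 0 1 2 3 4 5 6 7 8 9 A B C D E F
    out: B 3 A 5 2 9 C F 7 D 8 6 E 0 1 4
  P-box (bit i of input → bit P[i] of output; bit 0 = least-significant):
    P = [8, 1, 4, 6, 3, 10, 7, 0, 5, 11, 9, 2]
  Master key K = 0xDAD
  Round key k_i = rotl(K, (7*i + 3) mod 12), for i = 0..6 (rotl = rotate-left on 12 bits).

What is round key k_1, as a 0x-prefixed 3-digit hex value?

0x76B

K = 0xDAD
k_0 = rotl(K, (7*0+3) mod 12) = rotl(K, 3) = 0xD6E
k_1 = rotl(K, (7*1+3) mod 12) = rotl(K, 10) = 0x76B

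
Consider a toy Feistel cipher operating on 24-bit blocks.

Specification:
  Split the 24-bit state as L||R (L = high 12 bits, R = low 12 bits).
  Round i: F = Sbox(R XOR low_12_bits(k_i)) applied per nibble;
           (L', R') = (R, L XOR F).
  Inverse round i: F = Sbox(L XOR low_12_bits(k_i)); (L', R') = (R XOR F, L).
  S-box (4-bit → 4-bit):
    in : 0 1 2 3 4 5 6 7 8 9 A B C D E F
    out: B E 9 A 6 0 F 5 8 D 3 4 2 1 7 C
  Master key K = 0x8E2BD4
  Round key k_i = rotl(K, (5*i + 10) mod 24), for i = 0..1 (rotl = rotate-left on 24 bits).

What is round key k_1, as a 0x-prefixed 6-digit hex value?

0xEA4715

K = 0x8E2BD4
k_0 = rotl(K, (5*0+10) mod 24) = rotl(K, 10) = 0xAF5238
k_1 = rotl(K, (5*1+10) mod 24) = rotl(K, 15) = 0xEA4715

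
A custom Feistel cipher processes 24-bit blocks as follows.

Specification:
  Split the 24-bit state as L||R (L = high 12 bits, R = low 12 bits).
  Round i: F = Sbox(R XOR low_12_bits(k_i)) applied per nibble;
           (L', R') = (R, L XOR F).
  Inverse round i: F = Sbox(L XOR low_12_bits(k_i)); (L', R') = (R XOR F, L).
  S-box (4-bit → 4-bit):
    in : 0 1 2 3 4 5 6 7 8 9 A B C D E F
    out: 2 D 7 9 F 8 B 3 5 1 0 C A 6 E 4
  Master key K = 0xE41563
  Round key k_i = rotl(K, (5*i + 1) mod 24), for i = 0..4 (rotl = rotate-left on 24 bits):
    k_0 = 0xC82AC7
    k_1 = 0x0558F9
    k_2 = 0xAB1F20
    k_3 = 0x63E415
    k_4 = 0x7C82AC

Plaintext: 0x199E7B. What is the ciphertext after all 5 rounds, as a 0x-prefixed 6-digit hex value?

s_0 = plaintext = 0x199E7B
s_1 = Round(s_0, k_0) = 0xE7BE53
s_2 = Round(s_1, k_1) = 0xE5357B
s_3 = Round(s_2, k_2) = 0x57BEDF
s_4 = Round(s_3, k_3) = 0xEDF5DB
s_5 = Round(s_4, k_4) = 0x5DBDEC

0x5DBDEC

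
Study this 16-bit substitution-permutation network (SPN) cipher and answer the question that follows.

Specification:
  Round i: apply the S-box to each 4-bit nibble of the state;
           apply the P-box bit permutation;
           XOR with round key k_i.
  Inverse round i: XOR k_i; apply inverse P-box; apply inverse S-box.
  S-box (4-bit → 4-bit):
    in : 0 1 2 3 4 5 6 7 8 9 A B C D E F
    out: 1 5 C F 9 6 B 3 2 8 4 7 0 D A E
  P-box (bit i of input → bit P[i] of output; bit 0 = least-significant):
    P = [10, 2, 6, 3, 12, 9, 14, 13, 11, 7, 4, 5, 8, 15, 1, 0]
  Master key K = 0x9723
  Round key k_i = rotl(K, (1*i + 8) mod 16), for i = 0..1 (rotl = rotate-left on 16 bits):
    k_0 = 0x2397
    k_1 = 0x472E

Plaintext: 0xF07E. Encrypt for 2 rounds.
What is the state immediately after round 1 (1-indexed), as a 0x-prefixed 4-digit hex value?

0xB998

s_0 = plaintext = 0xF07E
s_1 = Round(s_0, k_0) = 0xB998
s_2 = Round(s_1, k_1) = 0xE608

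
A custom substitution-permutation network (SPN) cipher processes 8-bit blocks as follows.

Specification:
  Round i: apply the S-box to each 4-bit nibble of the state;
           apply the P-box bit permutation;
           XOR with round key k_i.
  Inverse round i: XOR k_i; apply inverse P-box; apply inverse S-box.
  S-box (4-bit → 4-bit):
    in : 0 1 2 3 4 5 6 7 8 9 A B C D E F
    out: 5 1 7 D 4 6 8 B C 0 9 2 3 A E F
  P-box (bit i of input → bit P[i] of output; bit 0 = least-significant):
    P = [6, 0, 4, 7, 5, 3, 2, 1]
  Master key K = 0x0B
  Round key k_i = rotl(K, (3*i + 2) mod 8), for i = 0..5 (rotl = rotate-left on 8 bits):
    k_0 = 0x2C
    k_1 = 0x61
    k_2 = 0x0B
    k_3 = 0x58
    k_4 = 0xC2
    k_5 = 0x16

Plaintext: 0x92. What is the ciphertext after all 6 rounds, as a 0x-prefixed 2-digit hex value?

s_0 = plaintext = 0x92
s_1 = Round(s_0, k_0) = 0x7D
s_2 = Round(s_1, k_1) = 0xCA
s_3 = Round(s_2, k_2) = 0xE3
s_4 = Round(s_3, k_3) = 0x86
s_5 = Round(s_4, k_4) = 0x44
s_6 = Round(s_5, k_5) = 0x02

0x02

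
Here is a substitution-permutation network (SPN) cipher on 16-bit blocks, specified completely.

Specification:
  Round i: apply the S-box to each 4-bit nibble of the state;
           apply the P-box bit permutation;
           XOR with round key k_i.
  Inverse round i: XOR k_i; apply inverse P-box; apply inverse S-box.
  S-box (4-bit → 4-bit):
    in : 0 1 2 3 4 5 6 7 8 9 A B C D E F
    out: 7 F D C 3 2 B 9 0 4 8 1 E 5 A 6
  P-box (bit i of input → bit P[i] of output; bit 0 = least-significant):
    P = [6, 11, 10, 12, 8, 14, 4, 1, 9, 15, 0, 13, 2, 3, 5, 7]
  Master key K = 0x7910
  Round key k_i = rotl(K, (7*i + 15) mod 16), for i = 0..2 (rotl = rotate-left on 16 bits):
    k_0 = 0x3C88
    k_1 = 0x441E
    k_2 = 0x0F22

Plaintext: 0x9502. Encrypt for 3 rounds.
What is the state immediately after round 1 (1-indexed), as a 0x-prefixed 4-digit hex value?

0xE9F8

s_0 = plaintext = 0x9502
s_1 = Round(s_0, k_0) = 0xE9F8
s_2 = Round(s_1, k_1) = 0x0487
s_3 = Round(s_2, k_2) = 0x9D4E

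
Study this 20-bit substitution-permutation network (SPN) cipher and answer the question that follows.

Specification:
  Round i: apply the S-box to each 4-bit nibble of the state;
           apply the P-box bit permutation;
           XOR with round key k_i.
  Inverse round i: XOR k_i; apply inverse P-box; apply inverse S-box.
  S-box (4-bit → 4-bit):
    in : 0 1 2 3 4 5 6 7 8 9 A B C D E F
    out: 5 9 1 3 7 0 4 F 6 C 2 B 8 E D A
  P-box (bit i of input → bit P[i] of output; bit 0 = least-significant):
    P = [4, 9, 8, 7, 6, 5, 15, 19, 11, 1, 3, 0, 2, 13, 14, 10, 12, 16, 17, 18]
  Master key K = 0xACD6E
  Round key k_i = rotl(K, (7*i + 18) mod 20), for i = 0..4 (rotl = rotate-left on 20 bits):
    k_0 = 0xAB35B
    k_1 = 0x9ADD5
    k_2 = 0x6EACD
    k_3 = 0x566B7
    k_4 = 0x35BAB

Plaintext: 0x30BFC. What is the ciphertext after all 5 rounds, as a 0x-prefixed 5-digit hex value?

s_0 = plaintext = 0x30BFC
s_1 = Round(s_0, k_0) = 0x3EBFC
s_2 = Round(s_1, k_1) = 0x0F172
s_3 = Round(s_2, k_2) = 0xC56BC
s_4 = Round(s_3, k_3) = 0x9665F
s_5 = Round(s_4, k_4) = 0x51923

0x51923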